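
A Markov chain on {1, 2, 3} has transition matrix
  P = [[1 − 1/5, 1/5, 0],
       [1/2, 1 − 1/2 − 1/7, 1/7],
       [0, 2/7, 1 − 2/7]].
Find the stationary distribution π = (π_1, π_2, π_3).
π = (5/8, 1/4, 1/8)

This is a birth-death chain on three states, which satisfies detailed balance: π_1 · P_{12} = π_2 · P_{21} and π_2 · P_{23} = π_3 · P_{32}.
From π_1 · 1/5 = π_2 · 1/2: π_2/π_1 = (1/5)/(1/2) = 2/5.
From π_2 · 1/7 = π_3 · 2/7: π_3/π_2 = (1/7)/(2/7) = 1/2.
Take π_1 proportional to 1; then unnormalized π = (1, 2/5, 1/5). Normalize by dividing by the sum 8/5:
  π = (5/8, 1/4, 1/8).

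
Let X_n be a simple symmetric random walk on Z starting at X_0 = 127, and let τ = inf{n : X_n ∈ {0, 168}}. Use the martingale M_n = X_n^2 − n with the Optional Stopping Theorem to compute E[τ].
E[τ] = 5207

M_n = X_n^2 − n is a martingale (since E[X_{n+1}^2 | F_n] = X_n^2 + 1). By OST (τ has finite mean in a bounded region), E[M_τ] = E[M_0] = X_0^2 − 0 = 127^2 = 16129. Also E[M_τ] = E[X_τ^2] − E[τ]. The walk exits at 0 or 168, with P(hit 168 first) = 127/168, so E[X_τ^2] = 168^2 · 127/168 + 0 = 21336. Thus E[τ] = E[X_τ^2] − E[M_τ] = 21336 − 16129 = 5207 = 127(168 − 127) = 5207.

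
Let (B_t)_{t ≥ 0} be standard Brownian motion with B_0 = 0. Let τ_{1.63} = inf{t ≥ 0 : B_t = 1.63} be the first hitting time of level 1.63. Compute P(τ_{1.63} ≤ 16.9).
P(τ_{1.63} ≤ 16.9) = 2(1 − Φ(1.63/√16.9)) = 2(1 − Φ(0.3965)) ≈ 0.6917

By the reflection principle for standard BM, P(τ_b ≤ t) = 2 · P(B_t ≥ b). Since B_t ~ N(0, t), P(B_t ≥ 1.63) = 1 − Φ(1.63/√t) = 1 − Φ(1.63/√16.9) = 1 − Φ(0.3965) ≈ 0.34587. Doubling: P(τ_{1.63} ≤ 16.9) ≈ 2 · 0.34587 = 0.69174 ≈ 0.6917.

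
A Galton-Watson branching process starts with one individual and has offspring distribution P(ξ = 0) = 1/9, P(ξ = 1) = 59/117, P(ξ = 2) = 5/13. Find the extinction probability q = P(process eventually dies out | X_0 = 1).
q = 13/45

The pgf is f(s) = 1/9 + 59/117·s + 5/13·s². The extinction probability q is the smallest fixed point of f in [0, 1]. Setting s = f(s):
  5/13·s² + (59/117 − 1)·s + 1/9 = 0
  5/13·s² − (1/9 + 5/13)·s + 1/9 = 0
which factors as (s − 1)·(5/13·s − 1/9) = 0, giving roots s = 1 and s = (1/9)/(5/13) = 13/45.
Mean offspring μ = 59/117 + 2·5/13 = 149/117 > 1 (supercritical), so q < 1. The extinction probability is the smaller root: q = (1/9)/(5/13) = 13/45.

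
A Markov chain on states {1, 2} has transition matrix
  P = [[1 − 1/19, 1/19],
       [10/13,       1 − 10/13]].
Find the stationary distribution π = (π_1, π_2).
π_1 = 190/203, π_2 = 13/203

Solve πP = π with π_1 + π_2 = 1. From πP = π: π_1 · (1 − 1/19) + π_2 · 10/13 = π_1 ⇒ π_2 · 10/13 = π_1 · 1/19 ⇒ π_2/π_1 = (1/19)/(10/13) = 13/190. Together with π_1 + π_2 = 1:
  π_1 = (10/13)/(1/19 + 10/13) = (10/13)/(203/247) = 190/203,
  π_2 = (1/19)/(1/19 + 10/13) = (1/19)/(203/247) = 13/203.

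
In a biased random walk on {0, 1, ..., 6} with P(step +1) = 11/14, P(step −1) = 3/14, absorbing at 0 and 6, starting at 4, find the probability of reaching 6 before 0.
P(hit 6 before 0) = (1 − (3/11)^4) / (1 − (3/11)^6) = 15730/15811

Let u_k denote P(reach 6 before 0 | start at k). Boundary: u_0 = 0, u_6 = 1. Recurrence: u_k = 11/14·u_{k+1} + 3/14·u_{k-1} for 1 ≤ k ≤ 5. Try u_k = A + B·r^k with r = q/p = (3/14)/(11/14) = 3/11. Substitution satisfies the recurrence; boundary conditions give:
  u_k = (1 − r^k) / (1 − r^N) = (1 − (3/11)^4) / (1 − (3/11)^6) = 15730/15811.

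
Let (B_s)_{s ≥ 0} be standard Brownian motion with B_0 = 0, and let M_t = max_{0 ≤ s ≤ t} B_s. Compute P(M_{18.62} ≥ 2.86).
P(M_{18.62} ≥ 2.86) = 2·P(B_{18.62} ≥ 2.86) = 2(1 − Φ(2.86/√18.62)) ≈ 0.5075

By the reflection principle for Brownian motion, P(M_t ≥ a) = 2 · P(B_t ≥ a) for a ≥ 0. Since B_t ~ N(0, t), P(B_t ≥ 2.86) = 1 − Φ(2.86/√t) = 1 − Φ(2.86/√18.62) = 1 − Φ(0.6628). So
  P(M_{18.62} ≥ 2.86) = 2(1 − Φ(0.6628)) ≈ 0.5075.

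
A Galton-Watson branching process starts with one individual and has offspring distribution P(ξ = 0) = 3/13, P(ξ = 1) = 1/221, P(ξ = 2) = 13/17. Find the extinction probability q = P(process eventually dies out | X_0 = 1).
q = 51/169

The pgf is f(s) = 3/13 + 1/221·s + 13/17·s². The extinction probability q is the smallest fixed point of f in [0, 1]. Setting s = f(s):
  13/17·s² + (1/221 − 1)·s + 3/13 = 0
  13/17·s² − (3/13 + 13/17)·s + 3/13 = 0
which factors as (s − 1)·(13/17·s − 3/13) = 0, giving roots s = 1 and s = (3/13)/(13/17) = 51/169.
Mean offspring μ = 1/221 + 2·13/17 = 339/221 > 1 (supercritical), so q < 1. The extinction probability is the smaller root: q = (3/13)/(13/17) = 51/169.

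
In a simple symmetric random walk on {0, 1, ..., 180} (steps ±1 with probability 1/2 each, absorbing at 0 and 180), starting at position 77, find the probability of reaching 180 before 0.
P(hit 180 before 0) = 77/180

Let u_k = P(hit 180 before 0 | start at k). Then u_0 = 0, u_180 = 1, and u_k = u_{k-1}/2 + u_{k+1}/2 for 1 ≤ k ≤ 179. This harmonic recurrence is solved by u_k = k/180, giving u_77 = 77/180.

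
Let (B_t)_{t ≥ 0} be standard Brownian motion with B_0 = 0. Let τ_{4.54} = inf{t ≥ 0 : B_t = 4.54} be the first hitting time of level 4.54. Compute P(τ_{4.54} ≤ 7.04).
P(τ_{4.54} ≤ 7.04) = 2(1 − Φ(4.54/√7.04)) = 2(1 − Φ(1.7111)) ≈ 0.0871

By the reflection principle for standard BM, P(τ_b ≤ t) = 2 · P(B_t ≥ b). Since B_t ~ N(0, t), P(B_t ≥ 4.54) = 1 − Φ(4.54/√t) = 1 − Φ(4.54/√7.04) = 1 − Φ(1.7111) ≈ 0.04353. Doubling: P(τ_{4.54} ≤ 7.04) ≈ 2 · 0.04353 = 0.08706 ≈ 0.0871.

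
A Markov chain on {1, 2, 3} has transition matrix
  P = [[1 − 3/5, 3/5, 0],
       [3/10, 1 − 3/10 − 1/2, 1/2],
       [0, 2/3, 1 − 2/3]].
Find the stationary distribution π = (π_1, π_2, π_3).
π = (2/9, 4/9, 1/3)

This is a birth-death chain on three states, which satisfies detailed balance: π_1 · P_{12} = π_2 · P_{21} and π_2 · P_{23} = π_3 · P_{32}.
From π_1 · 3/5 = π_2 · 3/10: π_2/π_1 = (3/5)/(3/10) = 2.
From π_2 · 1/2 = π_3 · 2/3: π_3/π_2 = (1/2)/(2/3) = 3/4.
Take π_1 proportional to 1; then unnormalized π = (1, 2, 3/2). Normalize by dividing by the sum 9/2:
  π = (2/9, 4/9, 1/3).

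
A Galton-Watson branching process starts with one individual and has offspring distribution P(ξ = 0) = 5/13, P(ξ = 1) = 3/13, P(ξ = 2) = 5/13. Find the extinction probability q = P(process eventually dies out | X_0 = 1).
q = 1

Mean offspring μ = 0·5/13 + 1·3/13 + 2·5/13 = 1 ≤ 1. For μ ≤ 1 with offspring not concentrated at 1, the Galton-Watson process goes extinct almost surely, so q = 1.
(Algebraic check: The pgf is f(s) = 5/13 + 3/13·s + 5/13·s². The extinction probability q is the smallest fixed point of f in [0, 1]. Setting s = f(s):
  5/13·s² + (3/13 − 1)·s + 5/13 = 0
  5/13·s² − (5/13 + 5/13)·s + 5/13 = 0
which factors as (s − 1)·(5/13·s − 5/13) = 0, giving roots s = 1 and s = (5/13)/(5/13) = 1. Since 1 ≥ 1, the smallest root in [0, 1] is s = 1.)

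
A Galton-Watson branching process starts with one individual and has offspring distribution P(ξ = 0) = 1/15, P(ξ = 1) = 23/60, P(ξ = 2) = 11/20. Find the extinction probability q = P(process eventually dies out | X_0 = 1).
q = 4/33

The pgf is f(s) = 1/15 + 23/60·s + 11/20·s². The extinction probability q is the smallest fixed point of f in [0, 1]. Setting s = f(s):
  11/20·s² + (23/60 − 1)·s + 1/15 = 0
  11/20·s² − (1/15 + 11/20)·s + 1/15 = 0
which factors as (s − 1)·(11/20·s − 1/15) = 0, giving roots s = 1 and s = (1/15)/(11/20) = 4/33.
Mean offspring μ = 23/60 + 2·11/20 = 89/60 > 1 (supercritical), so q < 1. The extinction probability is the smaller root: q = (1/15)/(11/20) = 4/33.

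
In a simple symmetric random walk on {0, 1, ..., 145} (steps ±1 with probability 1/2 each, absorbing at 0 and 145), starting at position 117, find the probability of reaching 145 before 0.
P(hit 145 before 0) = 117/145

Let u_k = P(hit 145 before 0 | start at k). Then u_0 = 0, u_145 = 1, and u_k = u_{k-1}/2 + u_{k+1}/2 for 1 ≤ k ≤ 144. This harmonic recurrence is solved by u_k = k/145, giving u_117 = 117/145.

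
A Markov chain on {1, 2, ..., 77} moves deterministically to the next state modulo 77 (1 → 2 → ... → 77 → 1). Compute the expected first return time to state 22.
E[T_22 | X_0 = 22] = 77

The chain cycles deterministically, so starting at state 22 it returns in exactly 77 steps. Equivalently, the stationary distribution is uniform π_j = 1/77 for every state j, so by Kac's formula E[T_22] = 1/π_22 = 77.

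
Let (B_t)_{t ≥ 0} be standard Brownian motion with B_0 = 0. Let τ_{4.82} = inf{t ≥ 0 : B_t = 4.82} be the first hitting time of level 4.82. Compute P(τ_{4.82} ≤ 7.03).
P(τ_{4.82} ≤ 7.03) = 2(1 − Φ(4.82/√7.03)) = 2(1 − Φ(1.8179)) ≈ 0.0691

By the reflection principle for standard BM, P(τ_b ≤ t) = 2 · P(B_t ≥ b). Since B_t ~ N(0, t), P(B_t ≥ 4.82) = 1 − Φ(4.82/√t) = 1 − Φ(4.82/√7.03) = 1 − Φ(1.8179) ≈ 0.03454. Doubling: P(τ_{4.82} ≤ 7.03) ≈ 2 · 0.03454 = 0.06908 ≈ 0.0691.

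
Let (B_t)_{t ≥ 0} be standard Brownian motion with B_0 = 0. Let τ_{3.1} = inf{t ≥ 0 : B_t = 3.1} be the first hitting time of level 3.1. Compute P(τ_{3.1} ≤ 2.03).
P(τ_{3.1} ≤ 2.03) = 2(1 − Φ(3.1/√2.03)) = 2(1 − Φ(2.1758)) ≈ 0.0296

By the reflection principle for standard BM, P(τ_b ≤ t) = 2 · P(B_t ≥ b). Since B_t ~ N(0, t), P(B_t ≥ 3.1) = 1 − Φ(3.1/√t) = 1 − Φ(3.1/√2.03) = 1 − Φ(2.1758) ≈ 0.01479. Doubling: P(τ_{3.1} ≤ 2.03) ≈ 2 · 0.01479 = 0.02958 ≈ 0.0296.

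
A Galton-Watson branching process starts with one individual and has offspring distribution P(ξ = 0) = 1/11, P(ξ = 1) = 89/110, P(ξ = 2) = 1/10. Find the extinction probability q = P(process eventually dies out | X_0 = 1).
q = 10/11

The pgf is f(s) = 1/11 + 89/110·s + 1/10·s². The extinction probability q is the smallest fixed point of f in [0, 1]. Setting s = f(s):
  1/10·s² + (89/110 − 1)·s + 1/11 = 0
  1/10·s² − (1/11 + 1/10)·s + 1/11 = 0
which factors as (s − 1)·(1/10·s − 1/11) = 0, giving roots s = 1 and s = (1/11)/(1/10) = 10/11.
Mean offspring μ = 89/110 + 2·1/10 = 111/110 > 1 (supercritical), so q < 1. The extinction probability is the smaller root: q = (1/11)/(1/10) = 10/11.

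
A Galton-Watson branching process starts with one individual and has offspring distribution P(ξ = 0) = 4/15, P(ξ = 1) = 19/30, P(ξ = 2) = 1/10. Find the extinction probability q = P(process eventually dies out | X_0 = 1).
q = 1

Mean offspring μ = 0·4/15 + 1·19/30 + 2·1/10 = 5/6 ≤ 1. For μ ≤ 1 with offspring not concentrated at 1, the Galton-Watson process goes extinct almost surely, so q = 1.
(Algebraic check: The pgf is f(s) = 4/15 + 19/30·s + 1/10·s². The extinction probability q is the smallest fixed point of f in [0, 1]. Setting s = f(s):
  1/10·s² + (19/30 − 1)·s + 4/15 = 0
  1/10·s² − (4/15 + 1/10)·s + 4/15 = 0
which factors as (s − 1)·(1/10·s − 4/15) = 0, giving roots s = 1 and s = (4/15)/(1/10) = 8/3. Since 8/3 ≥ 1, the smallest root in [0, 1] is s = 1.)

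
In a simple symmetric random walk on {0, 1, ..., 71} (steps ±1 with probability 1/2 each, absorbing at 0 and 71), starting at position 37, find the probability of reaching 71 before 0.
P(hit 71 before 0) = 37/71

Let u_k = P(hit 71 before 0 | start at k). Then u_0 = 0, u_71 = 1, and u_k = u_{k-1}/2 + u_{k+1}/2 for 1 ≤ k ≤ 70. This harmonic recurrence is solved by u_k = k/71, giving u_37 = 37/71.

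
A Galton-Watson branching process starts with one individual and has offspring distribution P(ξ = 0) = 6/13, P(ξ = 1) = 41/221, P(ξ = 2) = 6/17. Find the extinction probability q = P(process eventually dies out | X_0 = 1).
q = 1

Mean offspring μ = 0·6/13 + 1·41/221 + 2·6/17 = 197/221 ≤ 1. For μ ≤ 1 with offspring not concentrated at 1, the Galton-Watson process goes extinct almost surely, so q = 1.
(Algebraic check: The pgf is f(s) = 6/13 + 41/221·s + 6/17·s². The extinction probability q is the smallest fixed point of f in [0, 1]. Setting s = f(s):
  6/17·s² + (41/221 − 1)·s + 6/13 = 0
  6/17·s² − (6/13 + 6/17)·s + 6/13 = 0
which factors as (s − 1)·(6/17·s − 6/13) = 0, giving roots s = 1 and s = (6/13)/(6/17) = 17/13. Since 17/13 ≥ 1, the smallest root in [0, 1] is s = 1.)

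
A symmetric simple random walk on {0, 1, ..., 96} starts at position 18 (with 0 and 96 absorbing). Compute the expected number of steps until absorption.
E[τ | X_0 = 18] = 1404

Let v_k = E[τ | X_0 = k]. Boundary: v_0 = v_96 = 0. Recurrence: v_k = 1 + (v_{k-1} + v_{k+1})/2 for 1 ≤ k ≤ 95. The particular solution to v_k − (v_{k-1} + v_{k+1})/2 = 1 is v_k = −k^2. Adding homogeneous solution A + B k and matching boundaries gives v_k = k (96 − k). Substituting k = 18: v_18 = 18 · 78 = 1404.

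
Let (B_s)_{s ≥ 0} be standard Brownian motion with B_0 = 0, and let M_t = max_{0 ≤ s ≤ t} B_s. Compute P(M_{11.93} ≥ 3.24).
P(M_{11.93} ≥ 3.24) = 2·P(B_{11.93} ≥ 3.24) = 2(1 − Φ(3.24/√11.93)) ≈ 0.3482

By the reflection principle for Brownian motion, P(M_t ≥ a) = 2 · P(B_t ≥ a) for a ≥ 0. Since B_t ~ N(0, t), P(B_t ≥ 3.24) = 1 − Φ(3.24/√t) = 1 − Φ(3.24/√11.93) = 1 − Φ(0.9380). So
  P(M_{11.93} ≥ 3.24) = 2(1 − Φ(0.9380)) ≈ 0.3482.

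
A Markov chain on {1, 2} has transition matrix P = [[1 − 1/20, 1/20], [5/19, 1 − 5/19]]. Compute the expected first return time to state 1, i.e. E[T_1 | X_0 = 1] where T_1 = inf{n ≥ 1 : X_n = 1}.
E[T_1 | X_0 = 1] = 1/π_1 = 119/100

For an irreducible recurrent Markov chain with stationary distribution π, E[T_i | X_0 = i] = 1/π_i (Kac's formula). Here π_1 = (5/19)/(1/20 + 5/19) = (5/19)/(119/380) = 100/119, so E[T_1 | X_0 = 1] = 1/π_1 = (1/20 + 5/19)/(5/19) = (119/380)/(5/19) = 119/100.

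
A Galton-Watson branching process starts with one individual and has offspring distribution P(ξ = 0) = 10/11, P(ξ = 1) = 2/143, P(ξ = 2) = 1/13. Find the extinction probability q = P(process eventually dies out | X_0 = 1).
q = 1

Mean offspring μ = 0·10/11 + 1·2/143 + 2·1/13 = 24/143 ≤ 1. For μ ≤ 1 with offspring not concentrated at 1, the Galton-Watson process goes extinct almost surely, so q = 1.
(Algebraic check: The pgf is f(s) = 10/11 + 2/143·s + 1/13·s². The extinction probability q is the smallest fixed point of f in [0, 1]. Setting s = f(s):
  1/13·s² + (2/143 − 1)·s + 10/11 = 0
  1/13·s² − (10/11 + 1/13)·s + 10/11 = 0
which factors as (s − 1)·(1/13·s − 10/11) = 0, giving roots s = 1 and s = (10/11)/(1/13) = 130/11. Since 130/11 ≥ 1, the smallest root in [0, 1] is s = 1.)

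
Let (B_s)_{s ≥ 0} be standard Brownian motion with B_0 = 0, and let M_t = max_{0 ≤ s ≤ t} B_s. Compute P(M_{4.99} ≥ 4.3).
P(M_{4.99} ≥ 4.3) = 2·P(B_{4.99} ≥ 4.3) = 2(1 − Φ(4.3/√4.99)) ≈ 0.0542

By the reflection principle for Brownian motion, P(M_t ≥ a) = 2 · P(B_t ≥ a) for a ≥ 0. Since B_t ~ N(0, t), P(B_t ≥ 4.3) = 1 − Φ(4.3/√t) = 1 − Φ(4.3/√4.99) = 1 − Φ(1.9249). So
  P(M_{4.99} ≥ 4.3) = 2(1 − Φ(1.9249)) ≈ 0.0542.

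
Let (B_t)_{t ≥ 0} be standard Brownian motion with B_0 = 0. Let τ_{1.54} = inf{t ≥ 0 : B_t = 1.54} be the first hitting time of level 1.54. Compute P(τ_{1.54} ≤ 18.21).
P(τ_{1.54} ≤ 18.21) = 2(1 − Φ(1.54/√18.21)) = 2(1 − Φ(0.3609)) ≈ 0.7182

By the reflection principle for standard BM, P(τ_b ≤ t) = 2 · P(B_t ≥ b). Since B_t ~ N(0, t), P(B_t ≥ 1.54) = 1 − Φ(1.54/√t) = 1 − Φ(1.54/√18.21) = 1 − Φ(0.3609) ≈ 0.35909. Doubling: P(τ_{1.54} ≤ 18.21) ≈ 2 · 0.35909 = 0.71818 ≈ 0.7182.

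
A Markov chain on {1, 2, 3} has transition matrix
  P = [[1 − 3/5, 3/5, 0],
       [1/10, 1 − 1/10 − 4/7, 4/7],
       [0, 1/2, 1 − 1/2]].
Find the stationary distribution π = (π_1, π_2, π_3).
π = (7/97, 42/97, 48/97)

This is a birth-death chain on three states, which satisfies detailed balance: π_1 · P_{12} = π_2 · P_{21} and π_2 · P_{23} = π_3 · P_{32}.
From π_1 · 3/5 = π_2 · 1/10: π_2/π_1 = (3/5)/(1/10) = 6.
From π_2 · 4/7 = π_3 · 1/2: π_3/π_2 = (4/7)/(1/2) = 8/7.
Take π_1 proportional to 1; then unnormalized π = (1, 6, 48/7). Normalize by dividing by the sum 97/7:
  π = (7/97, 42/97, 48/97).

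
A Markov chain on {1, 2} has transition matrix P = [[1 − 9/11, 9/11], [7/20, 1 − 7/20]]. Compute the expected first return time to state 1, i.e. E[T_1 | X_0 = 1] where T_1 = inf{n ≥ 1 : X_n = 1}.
E[T_1 | X_0 = 1] = 1/π_1 = 257/77

For an irreducible recurrent Markov chain with stationary distribution π, E[T_i | X_0 = i] = 1/π_i (Kac's formula). Here π_1 = (7/20)/(9/11 + 7/20) = (7/20)/(257/220) = 77/257, so E[T_1 | X_0 = 1] = 1/π_1 = (9/11 + 7/20)/(7/20) = (257/220)/(7/20) = 257/77.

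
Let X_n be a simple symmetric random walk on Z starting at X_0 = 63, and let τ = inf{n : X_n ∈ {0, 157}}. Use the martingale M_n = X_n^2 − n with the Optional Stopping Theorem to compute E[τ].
E[τ] = 5922

M_n = X_n^2 − n is a martingale (since E[X_{n+1}^2 | F_n] = X_n^2 + 1). By OST (τ has finite mean in a bounded region), E[M_τ] = E[M_0] = X_0^2 − 0 = 63^2 = 3969. Also E[M_τ] = E[X_τ^2] − E[τ]. The walk exits at 0 or 157, with P(hit 157 first) = 63/157, so E[X_τ^2] = 157^2 · 63/157 + 0 = 9891. Thus E[τ] = E[X_τ^2] − E[M_τ] = 9891 − 3969 = 5922 = 63(157 − 63) = 5922.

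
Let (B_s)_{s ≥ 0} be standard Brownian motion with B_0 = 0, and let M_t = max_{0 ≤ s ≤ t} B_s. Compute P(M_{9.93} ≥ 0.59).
P(M_{9.93} ≥ 0.59) = 2·P(B_{9.93} ≥ 0.59) = 2(1 − Φ(0.59/√9.93)) ≈ 0.8515

By the reflection principle for Brownian motion, P(M_t ≥ a) = 2 · P(B_t ≥ a) for a ≥ 0. Since B_t ~ N(0, t), P(B_t ≥ 0.59) = 1 − Φ(0.59/√t) = 1 − Φ(0.59/√9.93) = 1 − Φ(0.1872). So
  P(M_{9.93} ≥ 0.59) = 2(1 − Φ(0.1872)) ≈ 0.8515.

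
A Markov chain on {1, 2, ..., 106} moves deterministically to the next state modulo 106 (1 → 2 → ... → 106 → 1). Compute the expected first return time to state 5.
E[T_5 | X_0 = 5] = 106

The chain cycles deterministically, so starting at state 5 it returns in exactly 106 steps. Equivalently, the stationary distribution is uniform π_j = 1/106 for every state j, so by Kac's formula E[T_5] = 1/π_5 = 106.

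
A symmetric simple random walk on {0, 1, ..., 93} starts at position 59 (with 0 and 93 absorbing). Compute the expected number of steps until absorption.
E[τ | X_0 = 59] = 2006

Let v_k = E[τ | X_0 = k]. Boundary: v_0 = v_93 = 0. Recurrence: v_k = 1 + (v_{k-1} + v_{k+1})/2 for 1 ≤ k ≤ 92. The particular solution to v_k − (v_{k-1} + v_{k+1})/2 = 1 is v_k = −k^2. Adding homogeneous solution A + B k and matching boundaries gives v_k = k (93 − k). Substituting k = 59: v_59 = 59 · 34 = 2006.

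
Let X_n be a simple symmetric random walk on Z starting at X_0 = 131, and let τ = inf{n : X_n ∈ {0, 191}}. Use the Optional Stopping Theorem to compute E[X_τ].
E[X_τ] = 131

X_n is a martingale and τ is a bounded-mean stopping time (indeed τ is finite a.s. with bounded expectation since the walk is in a bounded region). By the OST, E[X_τ] = E[X_0] = 131. Equivalently: E[X_τ] = 191 · P(hit 191 first) + 0 · P(hit 0 first) = 191 · (131/191) = 131.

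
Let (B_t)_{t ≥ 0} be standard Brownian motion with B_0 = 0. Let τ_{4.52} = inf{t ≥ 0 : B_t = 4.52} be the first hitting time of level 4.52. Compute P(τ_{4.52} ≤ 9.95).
P(τ_{4.52} ≤ 9.95) = 2(1 − Φ(4.52/√9.95)) = 2(1 − Φ(1.4329)) ≈ 0.1519

By the reflection principle for standard BM, P(τ_b ≤ t) = 2 · P(B_t ≥ b). Since B_t ~ N(0, t), P(B_t ≥ 4.52) = 1 − Φ(4.52/√t) = 1 − Φ(4.52/√9.95) = 1 − Φ(1.4329) ≈ 0.07594. Doubling: P(τ_{4.52} ≤ 9.95) ≈ 2 · 0.07594 = 0.15188 ≈ 0.1519.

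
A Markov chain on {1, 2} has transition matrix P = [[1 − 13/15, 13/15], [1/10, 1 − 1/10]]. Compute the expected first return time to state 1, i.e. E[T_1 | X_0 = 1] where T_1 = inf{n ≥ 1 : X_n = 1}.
E[T_1 | X_0 = 1] = 1/π_1 = 29/3

For an irreducible recurrent Markov chain with stationary distribution π, E[T_i | X_0 = i] = 1/π_i (Kac's formula). Here π_1 = (1/10)/(13/15 + 1/10) = (1/10)/(29/30) = 3/29, so E[T_1 | X_0 = 1] = 1/π_1 = (13/15 + 1/10)/(1/10) = (29/30)/(1/10) = 29/3.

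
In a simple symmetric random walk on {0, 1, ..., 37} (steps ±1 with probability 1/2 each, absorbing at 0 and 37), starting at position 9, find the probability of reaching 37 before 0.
P(hit 37 before 0) = 9/37

Let u_k = P(hit 37 before 0 | start at k). Then u_0 = 0, u_37 = 1, and u_k = u_{k-1}/2 + u_{k+1}/2 for 1 ≤ k ≤ 36. This harmonic recurrence is solved by u_k = k/37, giving u_9 = 9/37.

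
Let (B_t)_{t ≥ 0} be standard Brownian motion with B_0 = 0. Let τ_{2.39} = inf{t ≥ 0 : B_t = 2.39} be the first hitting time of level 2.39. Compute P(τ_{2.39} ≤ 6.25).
P(τ_{2.39} ≤ 6.25) = 2(1 − Φ(2.39/√6.25)) = 2(1 − Φ(0.9560)) ≈ 0.3391

By the reflection principle for standard BM, P(τ_b ≤ t) = 2 · P(B_t ≥ b). Since B_t ~ N(0, t), P(B_t ≥ 2.39) = 1 − Φ(2.39/√t) = 1 − Φ(2.39/√6.25) = 1 − Φ(0.9560) ≈ 0.16954. Doubling: P(τ_{2.39} ≤ 6.25) ≈ 2 · 0.16954 = 0.33908 ≈ 0.3391.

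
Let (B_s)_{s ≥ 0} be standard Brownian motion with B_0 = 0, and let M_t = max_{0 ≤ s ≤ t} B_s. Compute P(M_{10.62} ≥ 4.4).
P(M_{10.62} ≥ 4.4) = 2·P(B_{10.62} ≥ 4.4) = 2(1 − Φ(4.4/√10.62)) ≈ 0.1770

By the reflection principle for Brownian motion, P(M_t ≥ a) = 2 · P(B_t ≥ a) for a ≥ 0. Since B_t ~ N(0, t), P(B_t ≥ 4.4) = 1 − Φ(4.4/√t) = 1 − Φ(4.4/√10.62) = 1 − Φ(1.3502). So
  P(M_{10.62} ≥ 4.4) = 2(1 − Φ(1.3502)) ≈ 0.1770.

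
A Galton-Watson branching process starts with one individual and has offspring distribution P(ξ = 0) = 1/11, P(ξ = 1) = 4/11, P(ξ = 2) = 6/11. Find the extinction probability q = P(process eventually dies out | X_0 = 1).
q = 1/6

The pgf is f(s) = 1/11 + 4/11·s + 6/11·s². The extinction probability q is the smallest fixed point of f in [0, 1]. Setting s = f(s):
  6/11·s² + (4/11 − 1)·s + 1/11 = 0
  6/11·s² − (1/11 + 6/11)·s + 1/11 = 0
which factors as (s − 1)·(6/11·s − 1/11) = 0, giving roots s = 1 and s = (1/11)/(6/11) = 1/6.
Mean offspring μ = 4/11 + 2·6/11 = 16/11 > 1 (supercritical), so q < 1. The extinction probability is the smaller root: q = (1/11)/(6/11) = 1/6.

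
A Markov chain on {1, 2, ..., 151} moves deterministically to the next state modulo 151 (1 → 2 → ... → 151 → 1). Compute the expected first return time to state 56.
E[T_56 | X_0 = 56] = 151

The chain cycles deterministically, so starting at state 56 it returns in exactly 151 steps. Equivalently, the stationary distribution is uniform π_j = 1/151 for every state j, so by Kac's formula E[T_56] = 1/π_56 = 151.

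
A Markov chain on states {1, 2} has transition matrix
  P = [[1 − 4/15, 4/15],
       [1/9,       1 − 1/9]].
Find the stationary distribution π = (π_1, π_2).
π_1 = 5/17, π_2 = 12/17

Solve πP = π with π_1 + π_2 = 1. From πP = π: π_1 · (1 − 4/15) + π_2 · 1/9 = π_1 ⇒ π_2 · 1/9 = π_1 · 4/15 ⇒ π_2/π_1 = (4/15)/(1/9) = 12/5. Together with π_1 + π_2 = 1:
  π_1 = (1/9)/(4/15 + 1/9) = (1/9)/(17/45) = 5/17,
  π_2 = (4/15)/(4/15 + 1/9) = (4/15)/(17/45) = 12/17.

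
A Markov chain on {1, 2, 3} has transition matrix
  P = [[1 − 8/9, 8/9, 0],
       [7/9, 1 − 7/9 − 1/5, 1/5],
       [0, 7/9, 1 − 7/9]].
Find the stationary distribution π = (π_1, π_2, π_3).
π = (245/597, 280/597, 24/199)

This is a birth-death chain on three states, which satisfies detailed balance: π_1 · P_{12} = π_2 · P_{21} and π_2 · P_{23} = π_3 · P_{32}.
From π_1 · 8/9 = π_2 · 7/9: π_2/π_1 = (8/9)/(7/9) = 8/7.
From π_2 · 1/5 = π_3 · 7/9: π_3/π_2 = (1/5)/(7/9) = 9/35.
Take π_1 proportional to 1; then unnormalized π = (1, 8/7, 72/245). Normalize by dividing by the sum 597/245:
  π = (245/597, 280/597, 24/199).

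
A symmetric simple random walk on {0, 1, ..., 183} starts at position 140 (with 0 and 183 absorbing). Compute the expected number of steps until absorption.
E[τ | X_0 = 140] = 6020

Let v_k = E[τ | X_0 = k]. Boundary: v_0 = v_183 = 0. Recurrence: v_k = 1 + (v_{k-1} + v_{k+1})/2 for 1 ≤ k ≤ 182. The particular solution to v_k − (v_{k-1} + v_{k+1})/2 = 1 is v_k = −k^2. Adding homogeneous solution A + B k and matching boundaries gives v_k = k (183 − k). Substituting k = 140: v_140 = 140 · 43 = 6020.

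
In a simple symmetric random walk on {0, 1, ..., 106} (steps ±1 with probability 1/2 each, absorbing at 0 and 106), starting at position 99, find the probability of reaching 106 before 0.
P(hit 106 before 0) = 99/106

Let u_k = P(hit 106 before 0 | start at k). Then u_0 = 0, u_106 = 1, and u_k = u_{k-1}/2 + u_{k+1}/2 for 1 ≤ k ≤ 105. This harmonic recurrence is solved by u_k = k/106, giving u_99 = 99/106.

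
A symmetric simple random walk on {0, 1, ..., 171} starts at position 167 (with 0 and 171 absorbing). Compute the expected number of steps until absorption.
E[τ | X_0 = 167] = 668

Let v_k = E[τ | X_0 = k]. Boundary: v_0 = v_171 = 0. Recurrence: v_k = 1 + (v_{k-1} + v_{k+1})/2 for 1 ≤ k ≤ 170. The particular solution to v_k − (v_{k-1} + v_{k+1})/2 = 1 is v_k = −k^2. Adding homogeneous solution A + B k and matching boundaries gives v_k = k (171 − k). Substituting k = 167: v_167 = 167 · 4 = 668.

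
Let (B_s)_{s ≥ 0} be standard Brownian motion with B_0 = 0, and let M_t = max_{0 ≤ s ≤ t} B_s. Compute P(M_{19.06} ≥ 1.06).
P(M_{19.06} ≥ 1.06) = 2·P(B_{19.06} ≥ 1.06) = 2(1 − Φ(1.06/√19.06)) ≈ 0.8082

By the reflection principle for Brownian motion, P(M_t ≥ a) = 2 · P(B_t ≥ a) for a ≥ 0. Since B_t ~ N(0, t), P(B_t ≥ 1.06) = 1 − Φ(1.06/√t) = 1 − Φ(1.06/√19.06) = 1 − Φ(0.2428). So
  P(M_{19.06} ≥ 1.06) = 2(1 − Φ(0.2428)) ≈ 0.8082.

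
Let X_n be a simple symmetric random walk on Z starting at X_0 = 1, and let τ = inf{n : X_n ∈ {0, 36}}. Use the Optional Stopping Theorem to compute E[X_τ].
E[X_τ] = 1

X_n is a martingale and τ is a bounded-mean stopping time (indeed τ is finite a.s. with bounded expectation since the walk is in a bounded region). By the OST, E[X_τ] = E[X_0] = 1. Equivalently: E[X_τ] = 36 · P(hit 36 first) + 0 · P(hit 0 first) = 36 · (1/36) = 1.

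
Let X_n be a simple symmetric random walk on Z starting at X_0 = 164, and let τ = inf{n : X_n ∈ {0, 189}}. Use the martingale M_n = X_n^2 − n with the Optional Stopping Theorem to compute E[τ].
E[τ] = 4100

M_n = X_n^2 − n is a martingale (since E[X_{n+1}^2 | F_n] = X_n^2 + 1). By OST (τ has finite mean in a bounded region), E[M_τ] = E[M_0] = X_0^2 − 0 = 164^2 = 26896. Also E[M_τ] = E[X_τ^2] − E[τ]. The walk exits at 0 or 189, with P(hit 189 first) = 164/189, so E[X_τ^2] = 189^2 · 164/189 + 0 = 30996. Thus E[τ] = E[X_τ^2] − E[M_τ] = 30996 − 26896 = 4100 = 164(189 − 164) = 4100.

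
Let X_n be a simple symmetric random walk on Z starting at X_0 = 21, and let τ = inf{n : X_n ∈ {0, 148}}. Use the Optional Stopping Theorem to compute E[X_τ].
E[X_τ] = 21

X_n is a martingale and τ is a bounded-mean stopping time (indeed τ is finite a.s. with bounded expectation since the walk is in a bounded region). By the OST, E[X_τ] = E[X_0] = 21. Equivalently: E[X_τ] = 148 · P(hit 148 first) + 0 · P(hit 0 first) = 148 · (21/148) = 21.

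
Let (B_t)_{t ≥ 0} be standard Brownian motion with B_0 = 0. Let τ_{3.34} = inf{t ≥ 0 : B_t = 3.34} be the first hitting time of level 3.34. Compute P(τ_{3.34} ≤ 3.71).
P(τ_{3.34} ≤ 3.71) = 2(1 − Φ(3.34/√3.71)) = 2(1 − Φ(1.7340)) ≈ 0.0829

By the reflection principle for standard BM, P(τ_b ≤ t) = 2 · P(B_t ≥ b). Since B_t ~ N(0, t), P(B_t ≥ 3.34) = 1 − Φ(3.34/√t) = 1 − Φ(3.34/√3.71) = 1 − Φ(1.7340) ≈ 0.04146. Doubling: P(τ_{3.34} ≤ 3.71) ≈ 2 · 0.04146 = 0.08292 ≈ 0.0829.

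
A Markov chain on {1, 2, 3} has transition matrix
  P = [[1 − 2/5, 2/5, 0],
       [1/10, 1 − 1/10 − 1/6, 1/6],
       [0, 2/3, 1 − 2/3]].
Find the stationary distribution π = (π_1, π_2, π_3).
π = (1/6, 2/3, 1/6)

This is a birth-death chain on three states, which satisfies detailed balance: π_1 · P_{12} = π_2 · P_{21} and π_2 · P_{23} = π_3 · P_{32}.
From π_1 · 2/5 = π_2 · 1/10: π_2/π_1 = (2/5)/(1/10) = 4.
From π_2 · 1/6 = π_3 · 2/3: π_3/π_2 = (1/6)/(2/3) = 1/4.
Take π_1 proportional to 1; then unnormalized π = (1, 4, 1). Normalize by dividing by the sum 6:
  π = (1/6, 2/3, 1/6).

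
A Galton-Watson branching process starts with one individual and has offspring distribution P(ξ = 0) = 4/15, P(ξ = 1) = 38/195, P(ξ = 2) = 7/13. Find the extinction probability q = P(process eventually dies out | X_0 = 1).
q = 52/105

The pgf is f(s) = 4/15 + 38/195·s + 7/13·s². The extinction probability q is the smallest fixed point of f in [0, 1]. Setting s = f(s):
  7/13·s² + (38/195 − 1)·s + 4/15 = 0
  7/13·s² − (4/15 + 7/13)·s + 4/15 = 0
which factors as (s − 1)·(7/13·s − 4/15) = 0, giving roots s = 1 and s = (4/15)/(7/13) = 52/105.
Mean offspring μ = 38/195 + 2·7/13 = 248/195 > 1 (supercritical), so q < 1. The extinction probability is the smaller root: q = (4/15)/(7/13) = 52/105.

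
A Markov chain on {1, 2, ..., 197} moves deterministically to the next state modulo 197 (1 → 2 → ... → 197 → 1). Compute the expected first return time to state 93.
E[T_93 | X_0 = 93] = 197

The chain cycles deterministically, so starting at state 93 it returns in exactly 197 steps. Equivalently, the stationary distribution is uniform π_j = 1/197 for every state j, so by Kac's formula E[T_93] = 1/π_93 = 197.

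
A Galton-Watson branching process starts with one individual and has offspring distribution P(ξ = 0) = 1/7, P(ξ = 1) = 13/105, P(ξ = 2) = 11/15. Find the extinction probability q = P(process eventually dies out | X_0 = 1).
q = 15/77

The pgf is f(s) = 1/7 + 13/105·s + 11/15·s². The extinction probability q is the smallest fixed point of f in [0, 1]. Setting s = f(s):
  11/15·s² + (13/105 − 1)·s + 1/7 = 0
  11/15·s² − (1/7 + 11/15)·s + 1/7 = 0
which factors as (s − 1)·(11/15·s − 1/7) = 0, giving roots s = 1 and s = (1/7)/(11/15) = 15/77.
Mean offspring μ = 13/105 + 2·11/15 = 167/105 > 1 (supercritical), so q < 1. The extinction probability is the smaller root: q = (1/7)/(11/15) = 15/77.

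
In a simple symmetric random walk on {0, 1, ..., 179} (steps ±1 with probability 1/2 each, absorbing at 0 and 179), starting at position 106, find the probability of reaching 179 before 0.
P(hit 179 before 0) = 106/179

Let u_k = P(hit 179 before 0 | start at k). Then u_0 = 0, u_179 = 1, and u_k = u_{k-1}/2 + u_{k+1}/2 for 1 ≤ k ≤ 178. This harmonic recurrence is solved by u_k = k/179, giving u_106 = 106/179.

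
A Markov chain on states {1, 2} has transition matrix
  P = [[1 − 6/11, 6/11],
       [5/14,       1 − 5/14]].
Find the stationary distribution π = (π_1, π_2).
π_1 = 55/139, π_2 = 84/139

Solve πP = π with π_1 + π_2 = 1. From πP = π: π_1 · (1 − 6/11) + π_2 · 5/14 = π_1 ⇒ π_2 · 5/14 = π_1 · 6/11 ⇒ π_2/π_1 = (6/11)/(5/14) = 84/55. Together with π_1 + π_2 = 1:
  π_1 = (5/14)/(6/11 + 5/14) = (5/14)/(139/154) = 55/139,
  π_2 = (6/11)/(6/11 + 5/14) = (6/11)/(139/154) = 84/139.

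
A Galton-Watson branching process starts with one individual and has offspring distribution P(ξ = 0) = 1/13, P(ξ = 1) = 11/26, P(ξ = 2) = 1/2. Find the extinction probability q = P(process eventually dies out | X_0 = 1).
q = 2/13

The pgf is f(s) = 1/13 + 11/26·s + 1/2·s². The extinction probability q is the smallest fixed point of f in [0, 1]. Setting s = f(s):
  1/2·s² + (11/26 − 1)·s + 1/13 = 0
  1/2·s² − (1/13 + 1/2)·s + 1/13 = 0
which factors as (s − 1)·(1/2·s − 1/13) = 0, giving roots s = 1 and s = (1/13)/(1/2) = 2/13.
Mean offspring μ = 11/26 + 2·1/2 = 37/26 > 1 (supercritical), so q < 1. The extinction probability is the smaller root: q = (1/13)/(1/2) = 2/13.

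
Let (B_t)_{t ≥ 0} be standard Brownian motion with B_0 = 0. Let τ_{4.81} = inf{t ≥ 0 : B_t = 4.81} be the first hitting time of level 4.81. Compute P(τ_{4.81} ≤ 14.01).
P(τ_{4.81} ≤ 14.01) = 2(1 − Φ(4.81/√14.01)) = 2(1 − Φ(1.2851)) ≈ 0.1988

By the reflection principle for standard BM, P(τ_b ≤ t) = 2 · P(B_t ≥ b). Since B_t ~ N(0, t), P(B_t ≥ 4.81) = 1 − Φ(4.81/√t) = 1 − Φ(4.81/√14.01) = 1 − Φ(1.2851) ≈ 0.09938. Doubling: P(τ_{4.81} ≤ 14.01) ≈ 2 · 0.09938 = 0.19876 ≈ 0.1988.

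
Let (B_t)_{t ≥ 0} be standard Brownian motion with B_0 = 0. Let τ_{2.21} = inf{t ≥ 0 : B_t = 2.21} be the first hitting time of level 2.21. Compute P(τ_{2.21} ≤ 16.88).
P(τ_{2.21} ≤ 16.88) = 2(1 − Φ(2.21/√16.88)) = 2(1 − Φ(0.5379)) ≈ 0.5906

By the reflection principle for standard BM, P(τ_b ≤ t) = 2 · P(B_t ≥ b). Since B_t ~ N(0, t), P(B_t ≥ 2.21) = 1 − Φ(2.21/√t) = 1 − Φ(2.21/√16.88) = 1 − Φ(0.5379) ≈ 0.29532. Doubling: P(τ_{2.21} ≤ 16.88) ≈ 2 · 0.29532 = 0.59064 ≈ 0.5906.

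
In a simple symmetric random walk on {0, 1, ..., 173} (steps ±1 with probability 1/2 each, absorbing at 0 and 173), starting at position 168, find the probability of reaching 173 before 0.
P(hit 173 before 0) = 168/173

Let u_k = P(hit 173 before 0 | start at k). Then u_0 = 0, u_173 = 1, and u_k = u_{k-1}/2 + u_{k+1}/2 for 1 ≤ k ≤ 172. This harmonic recurrence is solved by u_k = k/173, giving u_168 = 168/173.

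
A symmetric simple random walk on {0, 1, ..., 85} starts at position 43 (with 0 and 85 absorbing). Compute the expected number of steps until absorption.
E[τ | X_0 = 43] = 1806

Let v_k = E[τ | X_0 = k]. Boundary: v_0 = v_85 = 0. Recurrence: v_k = 1 + (v_{k-1} + v_{k+1})/2 for 1 ≤ k ≤ 84. The particular solution to v_k − (v_{k-1} + v_{k+1})/2 = 1 is v_k = −k^2. Adding homogeneous solution A + B k and matching boundaries gives v_k = k (85 − k). Substituting k = 43: v_43 = 43 · 42 = 1806.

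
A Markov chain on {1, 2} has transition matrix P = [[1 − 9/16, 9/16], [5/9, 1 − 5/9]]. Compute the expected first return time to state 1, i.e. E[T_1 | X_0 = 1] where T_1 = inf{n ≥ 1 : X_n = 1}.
E[T_1 | X_0 = 1] = 1/π_1 = 161/80

For an irreducible recurrent Markov chain with stationary distribution π, E[T_i | X_0 = i] = 1/π_i (Kac's formula). Here π_1 = (5/9)/(9/16 + 5/9) = (5/9)/(161/144) = 80/161, so E[T_1 | X_0 = 1] = 1/π_1 = (9/16 + 5/9)/(5/9) = (161/144)/(5/9) = 161/80.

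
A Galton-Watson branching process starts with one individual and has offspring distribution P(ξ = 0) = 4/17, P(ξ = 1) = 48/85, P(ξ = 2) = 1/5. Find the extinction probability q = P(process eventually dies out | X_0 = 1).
q = 1

Mean offspring μ = 0·4/17 + 1·48/85 + 2·1/5 = 82/85 ≤ 1. For μ ≤ 1 with offspring not concentrated at 1, the Galton-Watson process goes extinct almost surely, so q = 1.
(Algebraic check: The pgf is f(s) = 4/17 + 48/85·s + 1/5·s². The extinction probability q is the smallest fixed point of f in [0, 1]. Setting s = f(s):
  1/5·s² + (48/85 − 1)·s + 4/17 = 0
  1/5·s² − (4/17 + 1/5)·s + 4/17 = 0
which factors as (s − 1)·(1/5·s − 4/17) = 0, giving roots s = 1 and s = (4/17)/(1/5) = 20/17. Since 20/17 ≥ 1, the smallest root in [0, 1] is s = 1.)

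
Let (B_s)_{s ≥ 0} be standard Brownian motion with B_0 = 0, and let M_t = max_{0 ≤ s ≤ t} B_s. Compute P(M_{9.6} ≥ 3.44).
P(M_{9.6} ≥ 3.44) = 2·P(B_{9.6} ≥ 3.44) = 2(1 − Φ(3.44/√9.6)) ≈ 0.2669

By the reflection principle for Brownian motion, P(M_t ≥ a) = 2 · P(B_t ≥ a) for a ≥ 0. Since B_t ~ N(0, t), P(B_t ≥ 3.44) = 1 − Φ(3.44/√t) = 1 − Φ(3.44/√9.6) = 1 − Φ(1.1103). So
  P(M_{9.6} ≥ 3.44) = 2(1 − Φ(1.1103)) ≈ 0.2669.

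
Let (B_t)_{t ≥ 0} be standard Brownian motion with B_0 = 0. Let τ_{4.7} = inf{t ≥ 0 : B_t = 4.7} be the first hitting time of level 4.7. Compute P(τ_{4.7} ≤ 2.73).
P(τ_{4.7} ≤ 2.73) = 2(1 − Φ(4.7/√2.73)) = 2(1 − Φ(2.8446)) ≈ 0.0044

By the reflection principle for standard BM, P(τ_b ≤ t) = 2 · P(B_t ≥ b). Since B_t ~ N(0, t), P(B_t ≥ 4.7) = 1 − Φ(4.7/√t) = 1 − Φ(4.7/√2.73) = 1 − Φ(2.8446) ≈ 0.00222. Doubling: P(τ_{4.7} ≤ 2.73) ≈ 2 · 0.00222 = 0.00444 ≈ 0.0044.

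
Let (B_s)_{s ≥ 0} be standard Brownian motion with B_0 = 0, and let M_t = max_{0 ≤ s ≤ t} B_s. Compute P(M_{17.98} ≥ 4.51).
P(M_{17.98} ≥ 4.51) = 2·P(B_{17.98} ≥ 4.51) = 2(1 − Φ(4.51/√17.98)) ≈ 0.2875

By the reflection principle for Brownian motion, P(M_t ≥ a) = 2 · P(B_t ≥ a) for a ≥ 0. Since B_t ~ N(0, t), P(B_t ≥ 4.51) = 1 − Φ(4.51/√t) = 1 − Φ(4.51/√17.98) = 1 − Φ(1.0636). So
  P(M_{17.98} ≥ 4.51) = 2(1 − Φ(1.0636)) ≈ 0.2875.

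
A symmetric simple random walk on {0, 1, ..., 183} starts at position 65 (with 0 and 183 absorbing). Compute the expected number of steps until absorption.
E[τ | X_0 = 65] = 7670

Let v_k = E[τ | X_0 = k]. Boundary: v_0 = v_183 = 0. Recurrence: v_k = 1 + (v_{k-1} + v_{k+1})/2 for 1 ≤ k ≤ 182. The particular solution to v_k − (v_{k-1} + v_{k+1})/2 = 1 is v_k = −k^2. Adding homogeneous solution A + B k and matching boundaries gives v_k = k (183 − k). Substituting k = 65: v_65 = 65 · 118 = 7670.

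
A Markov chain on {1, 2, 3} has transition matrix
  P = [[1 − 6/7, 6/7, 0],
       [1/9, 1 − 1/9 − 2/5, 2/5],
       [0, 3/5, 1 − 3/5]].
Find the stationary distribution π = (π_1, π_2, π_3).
π = (7/97, 54/97, 36/97)

This is a birth-death chain on three states, which satisfies detailed balance: π_1 · P_{12} = π_2 · P_{21} and π_2 · P_{23} = π_3 · P_{32}.
From π_1 · 6/7 = π_2 · 1/9: π_2/π_1 = (6/7)/(1/9) = 54/7.
From π_2 · 2/5 = π_3 · 3/5: π_3/π_2 = (2/5)/(3/5) = 2/3.
Take π_1 proportional to 1; then unnormalized π = (1, 54/7, 36/7). Normalize by dividing by the sum 97/7:
  π = (7/97, 54/97, 36/97).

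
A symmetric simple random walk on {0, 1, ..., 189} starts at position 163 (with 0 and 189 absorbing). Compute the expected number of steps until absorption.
E[τ | X_0 = 163] = 4238

Let v_k = E[τ | X_0 = k]. Boundary: v_0 = v_189 = 0. Recurrence: v_k = 1 + (v_{k-1} + v_{k+1})/2 for 1 ≤ k ≤ 188. The particular solution to v_k − (v_{k-1} + v_{k+1})/2 = 1 is v_k = −k^2. Adding homogeneous solution A + B k and matching boundaries gives v_k = k (189 − k). Substituting k = 163: v_163 = 163 · 26 = 4238.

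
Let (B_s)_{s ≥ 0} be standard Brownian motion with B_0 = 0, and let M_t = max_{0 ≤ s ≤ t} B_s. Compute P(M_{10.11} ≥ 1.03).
P(M_{10.11} ≥ 1.03) = 2·P(B_{10.11} ≥ 1.03) = 2(1 − Φ(1.03/√10.11)) ≈ 0.7460

By the reflection principle for Brownian motion, P(M_t ≥ a) = 2 · P(B_t ≥ a) for a ≥ 0. Since B_t ~ N(0, t), P(B_t ≥ 1.03) = 1 − Φ(1.03/√t) = 1 − Φ(1.03/√10.11) = 1 − Φ(0.3239). So
  P(M_{10.11} ≥ 1.03) = 2(1 − Φ(0.3239)) ≈ 0.7460.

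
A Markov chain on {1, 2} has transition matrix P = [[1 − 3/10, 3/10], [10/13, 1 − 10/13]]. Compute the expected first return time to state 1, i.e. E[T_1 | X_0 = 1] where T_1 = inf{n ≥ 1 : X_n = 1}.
E[T_1 | X_0 = 1] = 1/π_1 = 139/100

For an irreducible recurrent Markov chain with stationary distribution π, E[T_i | X_0 = i] = 1/π_i (Kac's formula). Here π_1 = (10/13)/(3/10 + 10/13) = (10/13)/(139/130) = 100/139, so E[T_1 | X_0 = 1] = 1/π_1 = (3/10 + 10/13)/(10/13) = (139/130)/(10/13) = 139/100.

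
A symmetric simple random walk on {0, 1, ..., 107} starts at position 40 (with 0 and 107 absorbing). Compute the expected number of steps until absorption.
E[τ | X_0 = 40] = 2680

Let v_k = E[τ | X_0 = k]. Boundary: v_0 = v_107 = 0. Recurrence: v_k = 1 + (v_{k-1} + v_{k+1})/2 for 1 ≤ k ≤ 106. The particular solution to v_k − (v_{k-1} + v_{k+1})/2 = 1 is v_k = −k^2. Adding homogeneous solution A + B k and matching boundaries gives v_k = k (107 − k). Substituting k = 40: v_40 = 40 · 67 = 2680.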